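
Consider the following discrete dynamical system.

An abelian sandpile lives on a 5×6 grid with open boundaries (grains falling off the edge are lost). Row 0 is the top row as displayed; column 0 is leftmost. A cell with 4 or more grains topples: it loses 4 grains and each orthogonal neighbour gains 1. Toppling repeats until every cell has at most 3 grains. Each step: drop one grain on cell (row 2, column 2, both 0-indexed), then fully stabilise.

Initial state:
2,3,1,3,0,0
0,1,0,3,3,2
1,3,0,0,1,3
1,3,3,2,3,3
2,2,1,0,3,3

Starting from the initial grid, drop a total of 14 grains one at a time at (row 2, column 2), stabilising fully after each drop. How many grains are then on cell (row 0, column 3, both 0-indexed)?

2

t=0: 2,3,1,3,0,0
0,1,0,3,3,2
1,3,0,0,1,3
1,3,3,2,3,3
2,2,1,0,3,3
t=1: 2,3,1,3,0,0
0,1,0,3,3,2
1,3,1,0,1,3
1,3,3,2,3,3
2,2,1,0,3,3
t=2: 2,3,1,3,0,0
0,1,0,3,3,2
1,3,2,0,1,3
1,3,3,2,3,3
2,2,1,0,3,3
t=3: 2,3,1,3,0,0
0,1,0,3,3,2
1,3,3,0,1,3
1,3,3,2,3,3
2,2,1,0,3,3
t=4: 2,3,1,3,0,0
0,2,1,3,3,2
2,1,2,1,1,3
2,1,1,3,3,3
2,3,2,0,3,3
t=5: 2,3,1,3,0,0
0,2,1,3,3,2
2,1,3,1,1,3
2,1,1,3,3,3
2,3,2,0,3,3
t=6: 2,3,1,3,0,0
0,2,2,3,3,2
2,2,0,2,1,3
2,1,2,3,3,3
2,3,2,0,3,3
t=7: 2,3,1,3,0,0
0,2,2,3,3,2
2,2,1,2,1,3
2,1,2,3,3,3
2,3,2,0,3,3
t=8: 2,3,1,3,0,0
0,2,2,3,3,2
2,2,2,2,1,3
2,1,2,3,3,3
2,3,2,0,3,3
t=9: 2,3,1,3,0,0
0,2,2,3,3,2
2,2,3,2,1,3
2,1,2,3,3,3
2,3,2,0,3,3
t=10: 2,3,1,3,0,0
0,2,3,3,3,2
2,3,0,3,1,3
2,1,3,3,3,3
2,3,2,0,3,3
t=11: 2,3,1,3,0,0
0,2,3,3,3,2
2,3,1,3,1,3
2,1,3,3,3,3
2,3,2,0,3,3
t=12: 2,3,1,3,0,0
0,2,3,3,3,2
2,3,2,3,1,3
2,1,3,3,3,3
2,3,2,0,3,3
t=13: 2,3,1,3,0,0
0,2,3,3,3,2
2,3,3,3,1,3
2,1,3,3,3,3
2,3,2,0,3,3
t=14: 3,1,1,2,2,1
1,2,1,1,3,0
3,2,2,1,2,2
2,3,2,3,3,2
2,3,3,2,1,1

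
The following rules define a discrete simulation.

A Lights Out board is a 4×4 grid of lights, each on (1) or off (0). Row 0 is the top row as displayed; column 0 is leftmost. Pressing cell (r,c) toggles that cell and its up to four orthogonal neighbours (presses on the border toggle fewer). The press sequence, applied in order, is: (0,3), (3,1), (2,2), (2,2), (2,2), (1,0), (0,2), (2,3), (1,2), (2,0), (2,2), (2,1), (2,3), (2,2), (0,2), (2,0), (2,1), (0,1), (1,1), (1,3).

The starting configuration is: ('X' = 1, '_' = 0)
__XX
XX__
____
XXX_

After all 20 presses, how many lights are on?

7

gen 0: __XX
XX__
____
XXX_
gen 1: ____
XX_X
____
XXX_
gen 2: ____
XX_X
_X__
____
gen 3: ____
XXXX
__XX
__X_
gen 4: ____
XX_X
_X__
____
gen 5: ____
XXXX
__XX
__X_
gen 6: X___
__XX
X_XX
__X_
gen 7: XXXX
___X
X_XX
__X_
gen 8: XXXX
____
X___
__XX
gen 9: XX_X
_XXX
X_X_
__XX
gen 10: XX_X
XXXX
_XX_
X_XX
gen 11: XX_X
XX_X
___X
X__X
gen 12: XX_X
X__X
XXXX
XX_X
gen 13: XX_X
X___
XX__
XX__
gen 14: XX_X
X_X_
X_XX
XXX_
gen 15: X_X_
X___
X_XX
XXX_
gen 16: X_X_
____
_XXX
_XX_
gen 17: X_X_
_X__
X__X
__X_
gen 18: _X__
____
X__X
__X_
gen 19: ____
XXX_
XX_X
__X_
gen 20: ___X
XX_X
XX__
__X_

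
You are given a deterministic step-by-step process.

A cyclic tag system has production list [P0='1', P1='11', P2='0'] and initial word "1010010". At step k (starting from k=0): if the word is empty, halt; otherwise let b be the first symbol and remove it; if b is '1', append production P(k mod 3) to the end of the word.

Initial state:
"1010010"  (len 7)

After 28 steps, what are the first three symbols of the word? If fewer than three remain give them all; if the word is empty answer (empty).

k=0  "1010010"  (len 7)
k=1  "0100101"  (len 7)
k=2  "100101"  (len 6)
k=3  "001010"  (len 6)
k=4  "01010"  (len 5)
k=5  "1010"  (len 4)
k=6  "0100"  (len 4)
k=7  "100"  (len 3)
k=8  "0011"  (len 4)
k=9  "011"  (len 3)
k=10  "11"  (len 2)
k=11  "111"  (len 3)
k=12  "110"  (len 3)
k=13  "101"  (len 3)
k=14  "0111"  (len 4)
k=15  "111"  (len 3)
k=16  "111"  (len 3)
k=17  "1111"  (len 4)
k=18  "1110"  (len 4)
k=19  "1101"  (len 4)
k=20  "10111"  (len 5)
k=21  "01110"  (len 5)
k=22  "1110"  (len 4)
k=23  "11011"  (len 5)
k=24  "10110"  (len 5)
k=25  "01101"  (len 5)
k=26  "1101"  (len 4)
k=27  "1010"  (len 4)
k=28  "0101"  (len 4)

010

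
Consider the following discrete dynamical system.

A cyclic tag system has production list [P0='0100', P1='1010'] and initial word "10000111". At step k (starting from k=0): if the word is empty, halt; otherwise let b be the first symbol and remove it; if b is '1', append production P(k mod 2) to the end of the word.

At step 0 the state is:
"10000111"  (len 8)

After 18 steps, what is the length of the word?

22

0) "10000111"  (len 8)
1) "00001110100"  (len 11)
2) "0001110100"  (len 10)
3) "001110100"  (len 9)
4) "01110100"  (len 8)
5) "1110100"  (len 7)
6) "1101001010"  (len 10)
7) "1010010100100"  (len 13)
8) "0100101001001010"  (len 16)
9) "100101001001010"  (len 15)
10) "001010010010101010"  (len 18)
11) "01010010010101010"  (len 17)
12) "1010010010101010"  (len 16)
13) "0100100101010100100"  (len 19)
14) "100100101010100100"  (len 18)
15) "001001010101001000100"  (len 21)
16) "01001010101001000100"  (len 20)
17) "1001010101001000100"  (len 19)
18) "0010101010010001001010"  (len 22)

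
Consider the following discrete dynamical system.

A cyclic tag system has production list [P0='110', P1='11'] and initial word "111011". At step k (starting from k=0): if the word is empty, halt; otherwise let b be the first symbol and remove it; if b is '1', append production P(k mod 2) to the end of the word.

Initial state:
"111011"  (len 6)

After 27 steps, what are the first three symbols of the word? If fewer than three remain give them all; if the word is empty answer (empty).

t=0: "111011"  (len 6)
t=1: "11011110"  (len 8)
t=2: "101111011"  (len 9)
t=3: "01111011110"  (len 11)
t=4: "1111011110"  (len 10)
t=5: "111011110110"  (len 12)
t=6: "1101111011011"  (len 13)
t=7: "101111011011110"  (len 15)
t=8: "0111101101111011"  (len 16)
t=9: "111101101111011"  (len 15)
t=10: "1110110111101111"  (len 16)
t=11: "110110111101111110"  (len 18)
t=12: "1011011110111111011"  (len 19)
t=13: "011011110111111011110"  (len 21)
t=14: "11011110111111011110"  (len 20)
t=15: "1011110111111011110110"  (len 22)
t=16: "01111011111101111011011"  (len 23)
t=17: "1111011111101111011011"  (len 22)
t=18: "11101111110111101101111"  (len 23)
t=19: "1101111110111101101111110"  (len 25)
t=20: "10111111011110110111111011"  (len 26)
t=21: "0111111011110110111111011110"  (len 28)
t=22: "111111011110110111111011110"  (len 27)
t=23: "11111011110110111111011110110"  (len 29)
t=24: "111101111011011111101111011011"  (len 30)
t=25: "11101111011011111101111011011110"  (len 32)
t=26: "110111101101111110111101101111011"  (len 33)
t=27: "10111101101111110111101101111011110"  (len 35)

101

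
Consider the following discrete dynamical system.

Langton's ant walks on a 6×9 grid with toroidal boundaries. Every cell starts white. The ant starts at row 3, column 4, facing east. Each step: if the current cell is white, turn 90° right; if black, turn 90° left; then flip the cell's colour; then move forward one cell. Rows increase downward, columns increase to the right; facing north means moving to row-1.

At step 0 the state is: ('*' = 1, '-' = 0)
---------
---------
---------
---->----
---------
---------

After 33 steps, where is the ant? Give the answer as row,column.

gen 0: ---------
---------
---------
---->----
---------
---------
gen 1: ---------
---------
---------
----*----
----v----
---------
gen 2: ---------
---------
---------
----*----
---<*----
---------
gen 3: ---------
---------
---------
---^*----
---**----
---------
gen 4: ---------
---------
---------
---*>----
---**----
---------
gen 5: ---------
---------
----^----
---*-----
---**----
---------
gen 6: ---------
---------
----*>---
---*-----
---**----
---------
gen 7: ---------
---------
----**---
---*-v---
---**----
---------
gen 8: ---------
---------
----**---
---*<*---
---**----
---------
gen 9: ---------
---------
----^*---
---***---
---**----
---------
gen 10: ---------
---------
---<-*---
---***---
---**----
---------
gen 11: ---------
---^-----
---*-*---
---***---
---**----
---------
gen 12: ---------
---*>----
---*-*---
---***---
---**----
---------
gen 13: ---------
---**----
---*v*---
---***---
---**----
---------
gen 14: ---------
---**----
---<**---
---***---
---**----
---------
gen 15: ---------
---**----
----**---
---v**---
---**----
---------
gen 16: ---------
---**----
----**---
---->*---
---**----
---------
gen 17: ---------
---**----
----^*---
-----*---
---**----
---------
gen 18: ---------
---**----
---<-*---
-----*---
---**----
---------
gen 19: ---------
---^*----
---*-*---
-----*---
---**----
---------
gen 20: ---------
--<-*----
---*-*---
-----*---
---**----
---------
gen 21: --^------
--*-*----
---*-*---
-----*---
---**----
---------
gen 22: --*>-----
--*-*----
---*-*---
-----*---
---**----
---------
gen 23: --**-----
--*v*----
---*-*---
-----*---
---**----
---------
gen 24: --**-----
--<**----
---*-*---
-----*---
---**----
---------
gen 25: --**-----
---**----
--v*-*---
-----*---
---**----
---------
gen 26: --**-----
---**----
-<**-*---
-----*---
---**----
---------
gen 27: --**-----
-^-**----
-***-*---
-----*---
---**----
---------
gen 28: --**-----
-*>**----
-***-*---
-----*---
---**----
---------
gen 29: --**-----
-****----
-*v*-*---
-----*---
---**----
---------
gen 30: --**-----
-****----
-*->-*---
-----*---
---**----
---------
gen 31: --**-----
-**^*----
-*---*---
-----*---
---**----
---------
gen 32: --**-----
-*<-*----
-*---*---
-----*---
---**----
---------
gen 33: --**-----
-*--*----
-*v--*---
-----*---
---**----
---------

2,2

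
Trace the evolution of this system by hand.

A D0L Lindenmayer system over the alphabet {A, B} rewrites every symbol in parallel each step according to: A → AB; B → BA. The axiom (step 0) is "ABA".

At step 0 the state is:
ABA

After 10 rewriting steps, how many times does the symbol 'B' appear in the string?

k=0  ABA
k=1  ABBAAB
k=2  ABBABAABABBA
k=3  ABBABAABBAABABBAABBABAAB
k=4  ABBABAABBAABABBABAABABBAABBABAABABBABAABBAABABBA
k=5  ABBABAABBAABABBABAABABBAABBABAABBAABABBAABBABAABABBABAABBAABABBAABBABAABBAABABBABAABABBAABBABAAB
k=6  ABBABAABBAABABBABAABABBAABBABAABBAABABBAABBABAABABBABAABBA…ABBAABABBABAABABBAABBABAABBAABABBAABBABAABABBABAABBAABABBA  (len 192)
k=7  ABBABAABBAABABBABAABABBAABBABAABBAABABBAABBABAABABBABAABBA…BAABBABAABABBABAABBAABABBAABBABAABBAABABBABAABABBAABBABAAB  (len 384)
k=8  ABBABAABBAABABBABAABABBAABBABAABBAABABBAABBABAABABBABAABBA…ABBAABABBABAABABBAABBABAABBAABABBAABBABAABABBABAABBAABABBA  (len 768)
k=9  ABBABAABBAABABBABAABABBAABBABAABBAABABBAABBABAABABBABAABBA…BAABBABAABABBABAABBAABABBAABBABAABBAABABBABAABABBAABBABAAB  (len 1536)
k=10  ABBABAABBAABABBABAABABBAABBABAABBAABABBAABBABAABABBABAABBA…ABBAABABBABAABABBAABBABAABBAABABBAABBABAABABBABAABBAABABBA  (len 3072)

1536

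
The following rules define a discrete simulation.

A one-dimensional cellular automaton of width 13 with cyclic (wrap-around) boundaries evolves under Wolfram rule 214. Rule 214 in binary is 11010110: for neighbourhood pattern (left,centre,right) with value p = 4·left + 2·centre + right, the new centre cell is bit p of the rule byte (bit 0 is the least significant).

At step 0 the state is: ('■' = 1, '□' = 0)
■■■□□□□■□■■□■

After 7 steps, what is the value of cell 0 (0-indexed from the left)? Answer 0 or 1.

[0] ■■■□□□□■□■■□■
[1] ■■■■□□■■□□■□□
[2] □■■■■■□■■■■■■
[3] □□■■■■□□■■■■■
[4] ■■□■■■■■□■■■■
[5] ■■□□■■■■□□■■■
[6] ■■■■□■■■■■□■■
[7] ■■■■□□■■■■□□■

1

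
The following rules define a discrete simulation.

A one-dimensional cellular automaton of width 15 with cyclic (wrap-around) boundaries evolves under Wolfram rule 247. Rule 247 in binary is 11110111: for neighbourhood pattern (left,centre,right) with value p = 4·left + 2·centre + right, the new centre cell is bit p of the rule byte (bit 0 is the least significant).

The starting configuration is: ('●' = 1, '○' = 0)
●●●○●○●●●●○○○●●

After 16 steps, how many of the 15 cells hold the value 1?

t=0: ●●●○●○●●●●○○○●●
t=1: ●●●●●●○●●●●●●○●
t=2: ●●●●●●●○●●●●●●○
t=3: ○●●●●●●●○●●●●●●
t=4: ●○●●●●●●●○●●●●●
t=5: ●●○●●●●●●●○●●●●
t=6: ●●●○●●●●●●●○●●●
t=7: ●●●●○●●●●●●●○●●
t=8: ●●●●●○●●●●●●●○●
t=9: ●●●●●●○●●●●●●●○
t=10: ○●●●●●●○●●●●●●●
t=11: ●○●●●●●●○●●●●●●
t=12: ●●○●●●●●●○●●●●●
t=13: ●●●○●●●●●●○●●●●
t=14: ●●●●○●●●●●●○●●●
t=15: ●●●●●○●●●●●●○●●
t=16: ●●●●●●○●●●●●●○●

13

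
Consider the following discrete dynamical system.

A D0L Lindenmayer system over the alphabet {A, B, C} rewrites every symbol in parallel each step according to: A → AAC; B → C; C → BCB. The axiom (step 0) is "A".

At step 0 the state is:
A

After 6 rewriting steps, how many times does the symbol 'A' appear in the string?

64

gen 0: A
gen 1: AAC
gen 2: AACAACBCB
gen 3: AACAACBCBAACAACBCBCBCBC
gen 4: AACAACBCBAACAACBCBCBCBCAACAACBCBAACAACBCBCBCBCBCBCBCBCBCB
gen 5: AACAACBCBAACAACBCBCBCBCAACAACBCBAACAACBCBCBCBCBCBCBCBCBCBA…CBCAACAACBCBAACAACBCBCBCBCBCBCBCBCBCBCBCBCBCBCBCBCBCBCBCBC  (len 135)
gen 6: AACAACBCBAACAACBCBCBCBCAACAACBCBAACAACBCBCBCBCBCBCBCBCBCBA…CBCBCBCBCBCBCBCBCBCBCBCBCBCBCBCBCBCBCBCBCBCBCBCBCBCBCBCBCB  (len 313)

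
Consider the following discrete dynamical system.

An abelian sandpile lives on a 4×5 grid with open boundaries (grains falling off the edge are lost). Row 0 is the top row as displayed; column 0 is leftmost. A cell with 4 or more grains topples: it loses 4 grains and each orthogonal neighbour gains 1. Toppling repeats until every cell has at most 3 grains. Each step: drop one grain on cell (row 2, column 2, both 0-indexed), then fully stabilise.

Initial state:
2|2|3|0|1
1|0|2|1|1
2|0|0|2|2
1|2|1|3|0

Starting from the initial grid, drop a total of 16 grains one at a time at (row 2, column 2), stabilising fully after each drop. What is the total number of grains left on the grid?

[0] 2|2|3|0|1
1|0|2|1|1
2|0|0|2|2
1|2|1|3|0
[1] 2|2|3|0|1
1|0|2|1|1
2|0|1|2|2
1|2|1|3|0
[2] 2|2|3|0|1
1|0|2|1|1
2|0|2|2|2
1|2|1|3|0
[3] 2|2|3|0|1
1|0|2|1|1
2|0|3|2|2
1|2|1|3|0
[4] 2|2|3|0|1
1|0|3|1|1
2|1|0|3|2
1|2|2|3|0
[5] 2|2|3|0|1
1|0|3|1|1
2|1|1|3|2
1|2|2|3|0
[6] 2|2|3|0|1
1|0|3|1|1
2|1|2|3|2
1|2|2|3|0
[7] 2|2|3|0|1
1|0|3|1|1
2|1|3|3|2
1|2|2|3|0
[8] 2|3|0|1|1
1|1|1|3|1
2|2|3|1|3
1|3|0|1|1
[9] 2|3|0|1|1
1|1|2|3|1
2|3|0|2|3
1|3|1|1|1
[10] 2|3|0|1|1
1|1|2|3|1
2|3|1|2|3
1|3|1|1|1
[11] 2|3|0|1|1
1|1|2|3|1
2|3|2|2|3
1|3|1|1|1
[12] 2|3|0|1|1
1|1|2|3|1
2|3|3|2|3
1|3|1|1|1
[13] 2|3|0|1|1
1|2|3|3|1
3|1|1|3|3
2|0|3|1|1
[14] 2|3|0|1|1
1|2|3|3|1
3|1|2|3|3
2|0|3|1|1
[15] 2|3|0|1|1
1|2|3|3|1
3|1|3|3|3
2|0|3|1|1
[16] 2|3|1|2|1
1|3|1|1|3
3|2|3|2|0
2|1|0|3|2

36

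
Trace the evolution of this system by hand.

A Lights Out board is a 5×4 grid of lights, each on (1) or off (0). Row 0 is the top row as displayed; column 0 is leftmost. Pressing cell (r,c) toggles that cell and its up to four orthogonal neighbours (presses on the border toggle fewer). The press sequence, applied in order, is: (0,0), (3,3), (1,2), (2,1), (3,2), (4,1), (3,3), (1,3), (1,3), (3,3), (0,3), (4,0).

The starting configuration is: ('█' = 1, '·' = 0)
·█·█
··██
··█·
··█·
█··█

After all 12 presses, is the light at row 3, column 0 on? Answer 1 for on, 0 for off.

k=0  ·█·█
··██
··█·
··█·
█··█
k=1  █··█
█·██
··█·
··█·
█··█
k=2  █··█
█·██
··██
···█
█···
k=3  █·██
██··
···█
···█
█···
k=4  █·██
█···
████
·█·█
█···
k=5  █·██
█···
██·█
··█·
█·█·
k=6  █·██
█···
██·█
·██·
·█··
k=7  █·██
█···
██··
·█·█
·█·█
k=8  █·█·
█·██
██·█
·█·█
·█·█
k=9  █·██
█···
██··
·█·█
·█·█
k=10  █·██
█···
██·█
·██·
·█··
k=11  █···
█··█
██·█
·██·
·█··
k=12  █···
█··█
██·█
███·
█···

1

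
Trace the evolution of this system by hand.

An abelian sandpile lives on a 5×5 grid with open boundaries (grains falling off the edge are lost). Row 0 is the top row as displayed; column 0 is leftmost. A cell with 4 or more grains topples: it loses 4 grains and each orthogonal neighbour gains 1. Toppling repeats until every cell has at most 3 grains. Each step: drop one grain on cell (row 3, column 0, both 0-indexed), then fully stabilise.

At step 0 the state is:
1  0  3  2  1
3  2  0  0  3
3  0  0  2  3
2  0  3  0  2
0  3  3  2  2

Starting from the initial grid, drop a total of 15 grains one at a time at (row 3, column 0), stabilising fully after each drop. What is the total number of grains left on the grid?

[0] 1  0  3  2  1
3  2  0  0  3
3  0  0  2  3
2  0  3  0  2
0  3  3  2  2
[1] 1  0  3  2  1
3  2  0  0  3
3  0  0  2  3
3  0  3  0  2
0  3  3  2  2
[2] 2  0  3  2  1
0  3  0  0  3
1  1  0  2  3
1  1  3  0  2
1  3  3  2  2
[3] 2  0  3  2  1
0  3  0  0  3
1  1  0  2  3
2  1  3  0  2
1  3  3  2  2
[4] 2  0  3  2  1
0  3  0  0  3
1  1  0  2  3
3  1  3  0  2
1  3  3  2  2
[5] 2  0  3  2  1
0  3  0  0  3
2  1  0  2  3
0  2  3  0  2
2  3  3  2  2
[6] 2  0  3  2  1
0  3  0  0  3
2  1  0  2  3
1  2  3  0  2
2  3  3  2  2
[7] 2  0  3  2  1
0  3  0  0  3
2  1  0  2  3
2  2  3  0  2
2  3  3  2  2
[8] 2  0  3  2  1
0  3  0  0  3
2  1  0  2  3
3  2  3  0  2
2  3  3  2  2
[9] 2  0  3  2  1
0  3  0  0  3
3  1  0  2  3
0  3  3  0  2
3  3  3  2  2
[10] 2  0  3  2  1
0  3  0  0  3
3  1  0  2  3
1  3  3  0  2
3  3  3  2  2
[11] 2  0  3  2  1
0  3  0  0  3
3  1  0  2  3
2  3  3  0  2
3  3  3  2  2
[12] 2  0  3  2  1
0  3  0  0  3
3  1  0  2  3
3  3  3  0  2
3  3  3  2  2
[13] 2  0  3  2  1
1  3  0  0  3
0  3  1  2  3
3  2  1  1  2
1  2  1  3  2
[14] 2  0  3  2  1
1  3  0  0  3
1  3  1  2  3
0  3  1  1  2
2  2  1  3  2
[15] 2  0  3  2  1
1  3  0  0  3
1  3  1  2  3
1  3  1  1  2
2  2  1  3  2

43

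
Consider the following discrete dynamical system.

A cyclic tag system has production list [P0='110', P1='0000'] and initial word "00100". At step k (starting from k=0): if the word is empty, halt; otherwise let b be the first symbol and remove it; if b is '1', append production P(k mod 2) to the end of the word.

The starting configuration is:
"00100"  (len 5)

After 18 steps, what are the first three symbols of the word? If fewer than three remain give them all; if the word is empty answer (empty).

000

k=0  "00100"  (len 5)
k=1  "0100"  (len 4)
k=2  "100"  (len 3)
k=3  "00110"  (len 5)
k=4  "0110"  (len 4)
k=5  "110"  (len 3)
k=6  "100000"  (len 6)
k=7  "00000110"  (len 8)
k=8  "0000110"  (len 7)
k=9  "000110"  (len 6)
k=10  "00110"  (len 5)
k=11  "0110"  (len 4)
k=12  "110"  (len 3)
k=13  "10110"  (len 5)
k=14  "01100000"  (len 8)
k=15  "1100000"  (len 7)
k=16  "1000000000"  (len 10)
k=17  "000000000110"  (len 12)
k=18  "00000000110"  (len 11)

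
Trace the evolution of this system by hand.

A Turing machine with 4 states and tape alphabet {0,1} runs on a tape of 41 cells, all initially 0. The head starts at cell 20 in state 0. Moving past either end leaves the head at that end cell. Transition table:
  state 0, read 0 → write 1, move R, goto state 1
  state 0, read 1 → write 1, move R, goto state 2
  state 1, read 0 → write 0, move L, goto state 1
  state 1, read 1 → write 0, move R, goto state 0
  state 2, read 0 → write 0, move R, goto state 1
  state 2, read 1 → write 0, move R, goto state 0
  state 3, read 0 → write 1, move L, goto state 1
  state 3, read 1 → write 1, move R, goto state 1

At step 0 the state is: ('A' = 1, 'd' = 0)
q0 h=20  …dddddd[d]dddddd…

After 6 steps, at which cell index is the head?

k=0  q0 h=20  …dddddd[d]dddddd…
k=1  q1 h=21  …dddddA[d]dddddd…
k=2  q1 h=20  …dddddd[A]dddddd…
k=3  q0 h=21  …dddddd[d]dddddd…
k=4  q1 h=22  …dddddA[d]dddddd…
k=5  q1 h=21  …dddddd[A]dddddd…
k=6  q0 h=22  …dddddd[d]dddddd…

22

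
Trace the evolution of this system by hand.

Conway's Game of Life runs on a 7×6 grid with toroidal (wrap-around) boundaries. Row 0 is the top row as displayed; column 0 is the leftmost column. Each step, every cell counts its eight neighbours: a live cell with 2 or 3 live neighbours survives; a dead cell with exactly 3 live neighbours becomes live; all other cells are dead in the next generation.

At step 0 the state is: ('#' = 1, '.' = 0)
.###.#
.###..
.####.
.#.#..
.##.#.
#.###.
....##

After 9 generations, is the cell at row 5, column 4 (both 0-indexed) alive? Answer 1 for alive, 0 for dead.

t=0: .###.#
.###..
.####.
.#.#..
.##.#.
#.###.
....##
t=1: .#...#
......
#...#.
#.....
#...##
#.#...
......
t=2: ......
#....#
.....#
##..#.
#.....
##....
##....
t=3: .#...#
#....#
.#..#.
##....
......
.....#
##....
t=4: .#...#
.#..##
.#....
##....
#.....
#.....
.#...#
t=5: .##..#
.##.##
.##..#
##....
#....#
##...#
.#...#
t=6: ...#.#
....##
...###
..#...
......
.#..#.
....##
t=7: #..#..
#.....
...#.#
...##.
......
....##
#..#.#
t=8: ##..#.
#...##
...#.#
...##.
...#.#
#...##
#..#..
t=9: .#.##.
.#.#..
#..#..
..##.#
#..#..
#..#..
...#..

0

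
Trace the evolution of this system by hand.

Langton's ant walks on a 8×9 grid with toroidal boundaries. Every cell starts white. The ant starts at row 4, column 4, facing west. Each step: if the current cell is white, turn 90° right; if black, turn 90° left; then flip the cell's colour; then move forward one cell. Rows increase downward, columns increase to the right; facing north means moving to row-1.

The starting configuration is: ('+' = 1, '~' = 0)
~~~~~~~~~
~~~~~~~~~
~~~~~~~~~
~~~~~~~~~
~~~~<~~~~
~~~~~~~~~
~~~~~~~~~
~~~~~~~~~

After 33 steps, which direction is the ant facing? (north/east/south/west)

north

gen 0: ~~~~~~~~~
~~~~~~~~~
~~~~~~~~~
~~~~~~~~~
~~~~<~~~~
~~~~~~~~~
~~~~~~~~~
~~~~~~~~~
gen 1: ~~~~~~~~~
~~~~~~~~~
~~~~~~~~~
~~~~^~~~~
~~~~+~~~~
~~~~~~~~~
~~~~~~~~~
~~~~~~~~~
gen 2: ~~~~~~~~~
~~~~~~~~~
~~~~~~~~~
~~~~+>~~~
~~~~+~~~~
~~~~~~~~~
~~~~~~~~~
~~~~~~~~~
gen 3: ~~~~~~~~~
~~~~~~~~~
~~~~~~~~~
~~~~++~~~
~~~~+v~~~
~~~~~~~~~
~~~~~~~~~
~~~~~~~~~
gen 4: ~~~~~~~~~
~~~~~~~~~
~~~~~~~~~
~~~~++~~~
~~~~<+~~~
~~~~~~~~~
~~~~~~~~~
~~~~~~~~~
gen 5: ~~~~~~~~~
~~~~~~~~~
~~~~~~~~~
~~~~++~~~
~~~~~+~~~
~~~~v~~~~
~~~~~~~~~
~~~~~~~~~
gen 6: ~~~~~~~~~
~~~~~~~~~
~~~~~~~~~
~~~~++~~~
~~~~~+~~~
~~~<+~~~~
~~~~~~~~~
~~~~~~~~~
gen 7: ~~~~~~~~~
~~~~~~~~~
~~~~~~~~~
~~~~++~~~
~~~^~+~~~
~~~++~~~~
~~~~~~~~~
~~~~~~~~~
gen 8: ~~~~~~~~~
~~~~~~~~~
~~~~~~~~~
~~~~++~~~
~~~+>+~~~
~~~++~~~~
~~~~~~~~~
~~~~~~~~~
gen 9: ~~~~~~~~~
~~~~~~~~~
~~~~~~~~~
~~~~++~~~
~~~+++~~~
~~~+v~~~~
~~~~~~~~~
~~~~~~~~~
gen 10: ~~~~~~~~~
~~~~~~~~~
~~~~~~~~~
~~~~++~~~
~~~+++~~~
~~~+~>~~~
~~~~~~~~~
~~~~~~~~~
gen 11: ~~~~~~~~~
~~~~~~~~~
~~~~~~~~~
~~~~++~~~
~~~+++~~~
~~~+~+~~~
~~~~~v~~~
~~~~~~~~~
gen 12: ~~~~~~~~~
~~~~~~~~~
~~~~~~~~~
~~~~++~~~
~~~+++~~~
~~~+~+~~~
~~~~<+~~~
~~~~~~~~~
gen 13: ~~~~~~~~~
~~~~~~~~~
~~~~~~~~~
~~~~++~~~
~~~+++~~~
~~~+^+~~~
~~~~++~~~
~~~~~~~~~
gen 14: ~~~~~~~~~
~~~~~~~~~
~~~~~~~~~
~~~~++~~~
~~~+++~~~
~~~++>~~~
~~~~++~~~
~~~~~~~~~
gen 15: ~~~~~~~~~
~~~~~~~~~
~~~~~~~~~
~~~~++~~~
~~~++^~~~
~~~++~~~~
~~~~++~~~
~~~~~~~~~
gen 16: ~~~~~~~~~
~~~~~~~~~
~~~~~~~~~
~~~~++~~~
~~~+<~~~~
~~~++~~~~
~~~~++~~~
~~~~~~~~~
gen 17: ~~~~~~~~~
~~~~~~~~~
~~~~~~~~~
~~~~++~~~
~~~+~~~~~
~~~+v~~~~
~~~~++~~~
~~~~~~~~~
gen 18: ~~~~~~~~~
~~~~~~~~~
~~~~~~~~~
~~~~++~~~
~~~+~~~~~
~~~+~>~~~
~~~~++~~~
~~~~~~~~~
gen 19: ~~~~~~~~~
~~~~~~~~~
~~~~~~~~~
~~~~++~~~
~~~+~~~~~
~~~+~+~~~
~~~~+v~~~
~~~~~~~~~
gen 20: ~~~~~~~~~
~~~~~~~~~
~~~~~~~~~
~~~~++~~~
~~~+~~~~~
~~~+~+~~~
~~~~+~>~~
~~~~~~~~~
gen 21: ~~~~~~~~~
~~~~~~~~~
~~~~~~~~~
~~~~++~~~
~~~+~~~~~
~~~+~+~~~
~~~~+~+~~
~~~~~~v~~
gen 22: ~~~~~~~~~
~~~~~~~~~
~~~~~~~~~
~~~~++~~~
~~~+~~~~~
~~~+~+~~~
~~~~+~+~~
~~~~~<+~~
gen 23: ~~~~~~~~~
~~~~~~~~~
~~~~~~~~~
~~~~++~~~
~~~+~~~~~
~~~+~+~~~
~~~~+^+~~
~~~~~++~~
gen 24: ~~~~~~~~~
~~~~~~~~~
~~~~~~~~~
~~~~++~~~
~~~+~~~~~
~~~+~+~~~
~~~~++>~~
~~~~~++~~
gen 25: ~~~~~~~~~
~~~~~~~~~
~~~~~~~~~
~~~~++~~~
~~~+~~~~~
~~~+~+^~~
~~~~++~~~
~~~~~++~~
gen 26: ~~~~~~~~~
~~~~~~~~~
~~~~~~~~~
~~~~++~~~
~~~+~~~~~
~~~+~++>~
~~~~++~~~
~~~~~++~~
gen 27: ~~~~~~~~~
~~~~~~~~~
~~~~~~~~~
~~~~++~~~
~~~+~~~~~
~~~+~+++~
~~~~++~v~
~~~~~++~~
gen 28: ~~~~~~~~~
~~~~~~~~~
~~~~~~~~~
~~~~++~~~
~~~+~~~~~
~~~+~+++~
~~~~++<+~
~~~~~++~~
gen 29: ~~~~~~~~~
~~~~~~~~~
~~~~~~~~~
~~~~++~~~
~~~+~~~~~
~~~+~+^+~
~~~~++++~
~~~~~++~~
gen 30: ~~~~~~~~~
~~~~~~~~~
~~~~~~~~~
~~~~++~~~
~~~+~~~~~
~~~+~<~+~
~~~~++++~
~~~~~++~~
gen 31: ~~~~~~~~~
~~~~~~~~~
~~~~~~~~~
~~~~++~~~
~~~+~~~~~
~~~+~~~+~
~~~~+v++~
~~~~~++~~
gen 32: ~~~~~~~~~
~~~~~~~~~
~~~~~~~~~
~~~~++~~~
~~~+~~~~~
~~~+~~~+~
~~~~+~>+~
~~~~~++~~
gen 33: ~~~~~~~~~
~~~~~~~~~
~~~~~~~~~
~~~~++~~~
~~~+~~~~~
~~~+~~^+~
~~~~+~~+~
~~~~~++~~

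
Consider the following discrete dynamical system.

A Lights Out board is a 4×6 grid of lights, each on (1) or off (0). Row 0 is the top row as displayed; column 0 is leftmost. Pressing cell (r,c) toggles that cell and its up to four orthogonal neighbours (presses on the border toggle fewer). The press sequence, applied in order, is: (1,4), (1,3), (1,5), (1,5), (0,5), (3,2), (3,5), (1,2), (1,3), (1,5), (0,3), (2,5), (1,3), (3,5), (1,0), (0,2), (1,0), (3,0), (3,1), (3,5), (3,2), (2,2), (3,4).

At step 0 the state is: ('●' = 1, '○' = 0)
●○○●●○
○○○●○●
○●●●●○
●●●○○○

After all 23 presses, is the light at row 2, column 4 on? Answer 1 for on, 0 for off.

t=0: ●○○●●○
○○○●○●
○●●●●○
●●●○○○
t=1: ●○○●○○
○○○○●○
○●●●○○
●●●○○○
t=2: ●○○○○○
○○●●○○
○●●○○○
●●●○○○
t=3: ●○○○○●
○○●●●●
○●●○○●
●●●○○○
t=4: ●○○○○○
○○●●○○
○●●○○○
●●●○○○
t=5: ●○○○●●
○○●●○●
○●●○○○
●●●○○○
t=6: ●○○○●●
○○●●○●
○●○○○○
●○○●○○
t=7: ●○○○●●
○○●●○●
○●○○○●
●○○●●●
t=8: ●○●○●●
○●○○○●
○●●○○●
●○○●●●
t=9: ●○●●●●
○●●●●●
○●●●○●
●○○●●●
t=10: ●○●●●○
○●●●○○
○●●●○○
●○○●●●
t=11: ●○○○○○
○●●○○○
○●●●○○
●○○●●●
t=12: ●○○○○○
○●●○○●
○●●●●●
●○○●●○
t=13: ●○○●○○
○●○●●●
○●●○●●
●○○●●○
t=14: ●○○●○○
○●○●●●
○●●○●○
●○○●○●
t=15: ○○○●○○
●○○●●●
●●●○●○
●○○●○●
t=16: ○●●○○○
●○●●●●
●●●○●○
●○○●○●
t=17: ●●●○○○
○●●●●●
○●●○●○
●○○●○●
t=18: ●●●○○○
○●●●●●
●●●○●○
○●○●○●
t=19: ●●●○○○
○●●●●●
●○●○●○
●○●●○●
t=20: ●●●○○○
○●●●●●
●○●○●●
●○●●●○
t=21: ●●●○○○
○●●●●●
●○○○●●
●●○○●○
t=22: ●●●○○○
○●○●●●
●●●●●●
●●●○●○
t=23: ●●●○○○
○●○●●●
●●●●○●
●●●●○●

0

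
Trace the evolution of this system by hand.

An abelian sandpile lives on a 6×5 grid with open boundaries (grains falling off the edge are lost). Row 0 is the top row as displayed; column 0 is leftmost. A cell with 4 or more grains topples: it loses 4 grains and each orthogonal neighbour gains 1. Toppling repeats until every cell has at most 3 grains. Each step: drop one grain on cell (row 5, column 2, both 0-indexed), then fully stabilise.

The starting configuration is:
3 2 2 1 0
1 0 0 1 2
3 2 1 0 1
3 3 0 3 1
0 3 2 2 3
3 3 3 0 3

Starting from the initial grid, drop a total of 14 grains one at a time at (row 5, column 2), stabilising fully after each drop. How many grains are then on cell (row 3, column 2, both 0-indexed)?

k=0  3 2 2 1 0
1 0 0 1 2
3 2 1 0 1
3 3 0 3 1
0 3 2 2 3
3 3 3 0 3
k=1  3 2 2 1 0
2 1 0 1 2
1 0 2 0 1
1 2 2 3 1
3 2 0 3 3
0 2 2 1 3
k=2  3 2 2 1 0
2 1 0 1 2
1 0 2 0 1
1 2 2 3 1
3 2 0 3 3
0 2 3 1 3
k=3  3 2 2 1 0
2 1 0 1 2
1 0 2 0 1
1 2 2 3 1
3 2 1 3 3
0 3 0 2 3
k=4  3 2 2 1 0
2 1 0 1 2
1 0 2 0 1
1 2 2 3 1
3 2 1 3 3
0 3 1 2 3
k=5  3 2 2 1 0
2 1 0 1 2
1 0 2 0 1
1 2 2 3 1
3 2 1 3 3
0 3 2 2 3
k=6  3 2 2 1 0
2 1 0 1 2
1 0 2 0 1
1 2 2 3 1
3 2 1 3 3
0 3 3 2 3
k=7  3 2 2 1 0
2 1 0 1 2
1 0 2 0 1
1 2 2 3 1
3 3 2 3 3
1 0 1 3 3
k=8  3 2 2 1 0
2 1 0 1 2
1 0 2 0 1
1 2 2 3 1
3 3 2 3 3
1 0 2 3 3
k=9  3 2 2 1 0
2 1 0 1 2
1 0 2 0 1
1 2 2 3 1
3 3 2 3 3
1 0 3 3 3
k=10  3 2 2 1 0
2 1 0 1 2
1 1 3 1 1
3 0 1 1 3
0 2 2 3 1
2 2 2 2 1
k=11  3 2 2 1 0
2 1 0 1 2
1 1 3 1 1
3 0 1 1 3
0 2 2 3 1
2 2 3 2 1
k=12  3 2 2 1 0
2 1 0 1 2
1 1 3 1 1
3 0 1 1 3
0 2 3 3 1
2 3 0 3 1
k=13  3 2 2 1 0
2 1 0 1 2
1 1 3 1 1
3 0 1 1 3
0 2 3 3 1
2 3 1 3 1
k=14  3 2 2 1 0
2 1 0 1 2
1 1 3 1 1
3 0 1 1 3
0 2 3 3 1
2 3 2 3 1

1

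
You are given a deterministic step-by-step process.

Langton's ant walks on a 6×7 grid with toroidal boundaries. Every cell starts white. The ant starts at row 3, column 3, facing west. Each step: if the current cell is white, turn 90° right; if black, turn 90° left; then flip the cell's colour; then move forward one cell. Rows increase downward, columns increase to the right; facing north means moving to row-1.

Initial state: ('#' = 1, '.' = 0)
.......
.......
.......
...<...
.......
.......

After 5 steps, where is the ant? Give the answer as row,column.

[0] .......
.......
.......
...<...
.......
.......
[1] .......
.......
...^...
...#...
.......
.......
[2] .......
.......
...#>..
...#...
.......
.......
[3] .......
.......
...##..
...#v..
.......
.......
[4] .......
.......
...##..
...<#..
.......
.......
[5] .......
.......
...##..
....#..
...v...
.......

4,3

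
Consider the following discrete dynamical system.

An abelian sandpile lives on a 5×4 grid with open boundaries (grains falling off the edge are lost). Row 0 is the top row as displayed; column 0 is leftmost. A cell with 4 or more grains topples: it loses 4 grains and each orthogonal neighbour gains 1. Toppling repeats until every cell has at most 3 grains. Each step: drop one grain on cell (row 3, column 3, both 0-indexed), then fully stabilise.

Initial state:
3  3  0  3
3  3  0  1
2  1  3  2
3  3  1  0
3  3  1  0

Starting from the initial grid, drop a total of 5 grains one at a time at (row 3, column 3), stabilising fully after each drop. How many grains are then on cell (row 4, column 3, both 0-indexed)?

1

gen 0: 3  3  0  3
3  3  0  1
2  1  3  2
3  3  1  0
3  3  1  0
gen 1: 3  3  0  3
3  3  0  1
2  1  3  2
3  3  1  1
3  3  1  0
gen 2: 3  3  0  3
3  3  0  1
2  1  3  2
3  3  1  2
3  3  1  0
gen 3: 3  3  0  3
3  3  0  1
2  1  3  2
3  3  1  3
3  3  1  0
gen 4: 3  3  0  3
3  3  0  1
2  1  3  3
3  3  2  0
3  3  1  1
gen 5: 3  3  0  3
3  3  0  1
2  1  3  3
3  3  2  1
3  3  1  1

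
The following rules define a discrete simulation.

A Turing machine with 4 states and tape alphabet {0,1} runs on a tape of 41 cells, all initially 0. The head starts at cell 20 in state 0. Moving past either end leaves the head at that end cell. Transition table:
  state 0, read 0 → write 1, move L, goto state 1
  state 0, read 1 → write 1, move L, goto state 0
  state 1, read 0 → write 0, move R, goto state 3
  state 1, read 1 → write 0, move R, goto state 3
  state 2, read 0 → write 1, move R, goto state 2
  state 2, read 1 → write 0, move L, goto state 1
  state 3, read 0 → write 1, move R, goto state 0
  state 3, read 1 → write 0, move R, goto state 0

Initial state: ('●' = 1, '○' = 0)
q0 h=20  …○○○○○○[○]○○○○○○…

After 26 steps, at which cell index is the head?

28

gen 0: q0 h=20  …○○○○○○[○]○○○○○○…
gen 1: q1 h=19  …○○○○○○[○]●○○○○○…
gen 2: q3 h=20  …○○○○○○[●]○○○○○○…
gen 3: q0 h=21  …○○○○○○[○]○○○○○○…
gen 4: q1 h=20  …○○○○○○[○]●○○○○○…
gen 5: q3 h=21  …○○○○○○[●]○○○○○○…
gen 6: q0 h=22  …○○○○○○[○]○○○○○○…
gen 7: q1 h=21  …○○○○○○[○]●○○○○○…
gen 8: q3 h=22  …○○○○○○[●]○○○○○○…
gen 9: q0 h=23  …○○○○○○[○]○○○○○○…
gen 10: q1 h=22  …○○○○○○[○]●○○○○○…
gen 11: q3 h=23  …○○○○○○[●]○○○○○○…
gen 12: q0 h=24  …○○○○○○[○]○○○○○○…
gen 13: q1 h=23  …○○○○○○[○]●○○○○○…
gen 14: q3 h=24  …○○○○○○[●]○○○○○○…
gen 15: q0 h=25  …○○○○○○[○]○○○○○○…
gen 16: q1 h=24  …○○○○○○[○]●○○○○○…
gen 17: q3 h=25  …○○○○○○[●]○○○○○○…
gen 18: q0 h=26  …○○○○○○[○]○○○○○○…
gen 19: q1 h=25  …○○○○○○[○]●○○○○○…
gen 20: q3 h=26  …○○○○○○[●]○○○○○○…
gen 21: q0 h=27  …○○○○○○[○]○○○○○○…
gen 22: q1 h=26  …○○○○○○[○]●○○○○○…
gen 23: q3 h=27  …○○○○○○[●]○○○○○○…
gen 24: q0 h=28  …○○○○○○[○]○○○○○○…
gen 25: q1 h=27  …○○○○○○[○]●○○○○○…
gen 26: q3 h=28  …○○○○○○[●]○○○○○○…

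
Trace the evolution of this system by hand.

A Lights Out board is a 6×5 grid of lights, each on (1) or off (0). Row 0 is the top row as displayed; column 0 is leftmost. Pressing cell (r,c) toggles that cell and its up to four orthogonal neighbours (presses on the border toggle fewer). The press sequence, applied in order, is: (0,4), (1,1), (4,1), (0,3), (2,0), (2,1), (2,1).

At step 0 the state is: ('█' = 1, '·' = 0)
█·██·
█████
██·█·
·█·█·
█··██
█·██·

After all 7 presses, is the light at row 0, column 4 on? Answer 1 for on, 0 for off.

0

t=0: █·██·
█████
██·█·
·█·█·
█··██
█·██·
t=1: █·█·█
████·
██·█·
·█·█·
█··██
█·██·
t=2: ███·█
···█·
█··█·
·█·█·
█··██
█·██·
t=3: ███·█
···█·
█··█·
···█·
·████
████·
t=4: ██·█·
·····
█··█·
···█·
·████
████·
t=5: ██·█·
█····
·█·█·
█··█·
·████
████·
t=6: ██·█·
██···
█·██·
██·█·
·████
████·
t=7: ██·█·
█····
·█·█·
█··█·
·████
████·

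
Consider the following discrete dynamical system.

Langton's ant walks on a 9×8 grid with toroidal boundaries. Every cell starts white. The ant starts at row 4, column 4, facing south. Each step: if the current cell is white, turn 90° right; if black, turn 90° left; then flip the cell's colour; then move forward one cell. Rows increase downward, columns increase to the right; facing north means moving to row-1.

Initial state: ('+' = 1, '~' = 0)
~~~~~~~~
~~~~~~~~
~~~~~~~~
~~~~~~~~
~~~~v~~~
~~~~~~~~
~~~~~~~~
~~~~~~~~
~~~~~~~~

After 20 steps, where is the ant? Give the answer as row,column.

2,6

step 0: ~~~~~~~~
~~~~~~~~
~~~~~~~~
~~~~~~~~
~~~~v~~~
~~~~~~~~
~~~~~~~~
~~~~~~~~
~~~~~~~~
step 1: ~~~~~~~~
~~~~~~~~
~~~~~~~~
~~~~~~~~
~~~<+~~~
~~~~~~~~
~~~~~~~~
~~~~~~~~
~~~~~~~~
step 2: ~~~~~~~~
~~~~~~~~
~~~~~~~~
~~~^~~~~
~~~++~~~
~~~~~~~~
~~~~~~~~
~~~~~~~~
~~~~~~~~
step 3: ~~~~~~~~
~~~~~~~~
~~~~~~~~
~~~+>~~~
~~~++~~~
~~~~~~~~
~~~~~~~~
~~~~~~~~
~~~~~~~~
step 4: ~~~~~~~~
~~~~~~~~
~~~~~~~~
~~~++~~~
~~~+v~~~
~~~~~~~~
~~~~~~~~
~~~~~~~~
~~~~~~~~
step 5: ~~~~~~~~
~~~~~~~~
~~~~~~~~
~~~++~~~
~~~+~>~~
~~~~~~~~
~~~~~~~~
~~~~~~~~
~~~~~~~~
step 6: ~~~~~~~~
~~~~~~~~
~~~~~~~~
~~~++~~~
~~~+~+~~
~~~~~v~~
~~~~~~~~
~~~~~~~~
~~~~~~~~
step 7: ~~~~~~~~
~~~~~~~~
~~~~~~~~
~~~++~~~
~~~+~+~~
~~~~<+~~
~~~~~~~~
~~~~~~~~
~~~~~~~~
step 8: ~~~~~~~~
~~~~~~~~
~~~~~~~~
~~~++~~~
~~~+^+~~
~~~~++~~
~~~~~~~~
~~~~~~~~
~~~~~~~~
step 9: ~~~~~~~~
~~~~~~~~
~~~~~~~~
~~~++~~~
~~~++>~~
~~~~++~~
~~~~~~~~
~~~~~~~~
~~~~~~~~
step 10: ~~~~~~~~
~~~~~~~~
~~~~~~~~
~~~++^~~
~~~++~~~
~~~~++~~
~~~~~~~~
~~~~~~~~
~~~~~~~~
step 11: ~~~~~~~~
~~~~~~~~
~~~~~~~~
~~~+++>~
~~~++~~~
~~~~++~~
~~~~~~~~
~~~~~~~~
~~~~~~~~
step 12: ~~~~~~~~
~~~~~~~~
~~~~~~~~
~~~++++~
~~~++~v~
~~~~++~~
~~~~~~~~
~~~~~~~~
~~~~~~~~
step 13: ~~~~~~~~
~~~~~~~~
~~~~~~~~
~~~++++~
~~~++<+~
~~~~++~~
~~~~~~~~
~~~~~~~~
~~~~~~~~
step 14: ~~~~~~~~
~~~~~~~~
~~~~~~~~
~~~++^+~
~~~++++~
~~~~++~~
~~~~~~~~
~~~~~~~~
~~~~~~~~
step 15: ~~~~~~~~
~~~~~~~~
~~~~~~~~
~~~+<~+~
~~~++++~
~~~~++~~
~~~~~~~~
~~~~~~~~
~~~~~~~~
step 16: ~~~~~~~~
~~~~~~~~
~~~~~~~~
~~~+~~+~
~~~+v++~
~~~~++~~
~~~~~~~~
~~~~~~~~
~~~~~~~~
step 17: ~~~~~~~~
~~~~~~~~
~~~~~~~~
~~~+~~+~
~~~+~>+~
~~~~++~~
~~~~~~~~
~~~~~~~~
~~~~~~~~
step 18: ~~~~~~~~
~~~~~~~~
~~~~~~~~
~~~+~^+~
~~~+~~+~
~~~~++~~
~~~~~~~~
~~~~~~~~
~~~~~~~~
step 19: ~~~~~~~~
~~~~~~~~
~~~~~~~~
~~~+~+>~
~~~+~~+~
~~~~++~~
~~~~~~~~
~~~~~~~~
~~~~~~~~
step 20: ~~~~~~~~
~~~~~~~~
~~~~~~^~
~~~+~+~~
~~~+~~+~
~~~~++~~
~~~~~~~~
~~~~~~~~
~~~~~~~~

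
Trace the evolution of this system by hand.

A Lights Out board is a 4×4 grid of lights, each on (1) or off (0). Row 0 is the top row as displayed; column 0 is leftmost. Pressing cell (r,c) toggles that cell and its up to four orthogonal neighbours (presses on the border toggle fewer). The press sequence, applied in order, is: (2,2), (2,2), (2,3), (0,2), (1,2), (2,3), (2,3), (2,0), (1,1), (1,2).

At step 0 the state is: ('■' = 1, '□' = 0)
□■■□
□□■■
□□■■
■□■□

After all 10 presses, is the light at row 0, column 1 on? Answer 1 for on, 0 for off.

1

t=0: □■■□
□□■■
□□■■
■□■□
t=1: □■■□
□□□■
□■□□
■□□□
t=2: □■■□
□□■■
□□■■
■□■□
t=3: □■■□
□□■□
□□□□
■□■■
t=4: □□□■
□□□□
□□□□
■□■■
t=5: □□■■
□■■■
□□■□
■□■■
t=6: □□■■
□■■□
□□□■
■□■□
t=7: □□■■
□■■■
□□■□
■□■■
t=8: □□■■
■■■■
■■■□
□□■■
t=9: □■■■
□□□■
■□■□
□□■■
t=10: □■□■
□■■□
■□□□
□□■■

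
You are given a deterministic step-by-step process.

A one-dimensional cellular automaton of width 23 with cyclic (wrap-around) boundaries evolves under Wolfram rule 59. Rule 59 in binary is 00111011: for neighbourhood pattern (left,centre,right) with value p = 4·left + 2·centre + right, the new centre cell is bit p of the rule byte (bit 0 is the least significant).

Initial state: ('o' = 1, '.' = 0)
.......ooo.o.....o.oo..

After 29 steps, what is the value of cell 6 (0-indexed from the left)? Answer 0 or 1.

gen 0: .......ooo.o.....o.oo..
gen 1: oooooooo..o.ooooo.oo.oo
gen 2: ........oo.oo....oo.oo.
gen 3: ooooooooo.oo.ooooo.oo.o
gen 4: .........oo.oo....oo.oo
gen 5: oooooooooo.oo.ooooo.oo.
gen 6: o.........oo.oo....oo.o
gen 7: .oooooooooo.oo.ooooo.oo
gen 8: oo.........oo.oo....oo.
gen 9: o.oooooooooo.oo.ooooo.o
gen 10: .oo.........oo.oo....oo
gen 11: oo.oooooooooo.oo.ooooo.
gen 12: o.oo.........oo.oo....o
gen 13: .oo.oooooooooo.oo.ooooo
gen 14: oo.oo.........oo.oo....
gen 15: o.oo.oooooooooo.oo.oooo
gen 16: .oo.oo.........oo.oo...
gen 17: oo.oo.oooooooooo.oo.ooo
gen 18: ..oo.oo.........oo.oo..
gen 19: ooo.oo.oooooooooo.oo.oo
gen 20: ...oo.oo.........oo.oo.
gen 21: oooo.oo.oooooooooo.oo.o
gen 22: ....oo.oo.........oo.oo
gen 23: ooooo.oo.oooooooooo.oo.
gen 24: o....oo.oo.........oo.o
gen 25: .ooooo.oo.oooooooooo.oo
gen 26: oo....oo.oo.........oo.
gen 27: o.ooooo.oo.oooooooooo.o
gen 28: .oo....oo.oo.........oo
gen 29: oo.ooooo.oo.oooooooooo.

1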